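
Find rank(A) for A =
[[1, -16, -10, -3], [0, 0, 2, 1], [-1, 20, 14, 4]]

r3 -> r3 + r1
  [ 1  -16  -10  -3 ]
  [ 0    0    2   1 ]
  [ 0    4    4   1 ]
r2 <-> r3
  [ 1  -16  -10  -3 ]
  [ 0    4    4   1 ]
  [ 0    0    2   1 ]
r2 -> 1/4·r2
  [ 1  -16  -10   -3 ]
  [ 0    1    1  1/4 ]
  [ 0    0    2    1 ]
r3 -> 1/2·r3
  [ 1  -16  -10   -3 ]
  [ 0    1    1  1/4 ]
  [ 0    0    1  1/2 ]
r2 -> r2 − r3
  [ 1  -16  -10    -3 ]
  [ 0    1    0  -1/4 ]
  [ 0    0    1   1/2 ]
r1 -> r1 + 10·r3
  [ 1  -16  0     2 ]
  [ 0    1  0  -1/4 ]
  [ 0    0  1   1/2 ]
r1 -> r1 + 16·r2
  [ 1  0  0    -2 ]
  [ 0  1  0  -1/4 ]
  [ 0  0  1   1/2 ]
The reduced form has 3 nonzero rows.

rank = 3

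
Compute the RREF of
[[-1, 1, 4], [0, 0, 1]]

R1 ← -1·R1
  [ 1  -1  -4 ]
  [ 0   0   1 ]
R1 ← R1 + 4·R2
  [ 1  -1  0 ]
  [ 0   0  1 ]

[[1, -1, 0], [0, 0, 1]]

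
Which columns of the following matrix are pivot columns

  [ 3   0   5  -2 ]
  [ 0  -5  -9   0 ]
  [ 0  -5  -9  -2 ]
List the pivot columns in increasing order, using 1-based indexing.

1, 2, 4

Multiply r1 by 1/3.
  [ 1   0  5/3  -2/3 ]
  [ 0  -5   -9     0 ]
  [ 0  -5   -9    -2 ]
Multiply r2 by -1/5.
  [ 1   0  5/3  -2/3 ]
  [ 0   1  9/5     0 ]
  [ 0  -5   -9    -2 ]
Add 5 times r2 to r3.
  [ 1  0  5/3  -2/3 ]
  [ 0  1  9/5     0 ]
  [ 0  0    0    -2 ]
Multiply r3 by -1/2.
  [ 1  0  5/3  -2/3 ]
  [ 0  1  9/5     0 ]
  [ 0  0    0     1 ]
Add 2/3 times r3 to r1.
  [ 1  0  5/3  0 ]
  [ 0  1  9/5  0 ]
  [ 0  0    0  1 ]
Pivot columns are the columns containing a leading 1.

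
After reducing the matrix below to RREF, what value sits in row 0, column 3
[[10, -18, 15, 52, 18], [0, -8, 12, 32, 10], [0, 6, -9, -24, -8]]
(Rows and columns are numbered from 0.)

ρ1 → 1/10·ρ1
  [ 1  -9/5  3/2  26/5  9/5 ]
  [ 0    -8   12    32   10 ]
  [ 0     6   -9   -24   -8 ]
ρ2 → -1/8·ρ2
  [ 1  -9/5   3/2  26/5   9/5 ]
  [ 0     1  -3/2    -4  -5/4 ]
  [ 0     6    -9   -24    -8 ]
ρ3 → ρ3 − 6·ρ2
  [ 1  -9/5   3/2  26/5   9/5 ]
  [ 0     1  -3/2    -4  -5/4 ]
  [ 0     0     0     0  -1/2 ]
ρ3 → -2·ρ3
  [ 1  -9/5   3/2  26/5   9/5 ]
  [ 0     1  -3/2    -4  -5/4 ]
  [ 0     0     0     0     1 ]
ρ2 → ρ2 + 5/4·ρ3
  [ 1  -9/5   3/2  26/5  9/5 ]
  [ 0     1  -3/2    -4    0 ]
  [ 0     0     0     0    1 ]
ρ1 → ρ1 − 9/5·ρ3
  [ 1  -9/5   3/2  26/5  0 ]
  [ 0     1  -3/2    -4  0 ]
  [ 0     0     0     0  1 ]
ρ1 → ρ1 + 9/5·ρ2
  [ 1  0  -6/5  -2  0 ]
  [ 0  1  -3/2  -4  0 ]
  [ 0  0     0   0  1 ]

-2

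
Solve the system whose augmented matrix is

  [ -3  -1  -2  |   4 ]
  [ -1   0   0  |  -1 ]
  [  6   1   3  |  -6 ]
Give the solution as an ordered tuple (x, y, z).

(1, 3, -5)

ρ1 → -1/3·ρ1
  [  1  1/3  2/3  |  -4/3 ]
  [ -1    0    0  |    -1 ]
  [  6    1    3  |    -6 ]
ρ2 → ρ2 + ρ1
  [ 1  1/3  2/3  |  -4/3 ]
  [ 0  1/3  2/3  |  -7/3 ]
  [ 6    1    3  |    -6 ]
ρ3 → ρ3 − 6·ρ1
  [ 1  1/3  2/3  |  -4/3 ]
  [ 0  1/3  2/3  |  -7/3 ]
  [ 0   -1   -1  |     2 ]
ρ2 → 3·ρ2
  [ 1  1/3  2/3  |  -4/3 ]
  [ 0    1    2  |    -7 ]
  [ 0   -1   -1  |     2 ]
ρ3 → ρ3 + ρ2
  [ 1  1/3  2/3  |  -4/3 ]
  [ 0    1    2  |    -7 ]
  [ 0    0    1  |    -5 ]
ρ2 → ρ2 − 2·ρ3
  [ 1  1/3  2/3  |  -4/3 ]
  [ 0    1    0  |     3 ]
  [ 0    0    1  |    -5 ]
ρ1 → ρ1 − 2/3·ρ3
  [ 1  1/3  0  |   2 ]
  [ 0    1  0  |   3 ]
  [ 0    0  1  |  -5 ]
ρ1 → ρ1 − 1/3·ρ2
  [ 1  0  0  |   1 ]
  [ 0  1  0  |   3 ]
  [ 0  0  1  |  -5 ]
Reading off the last column: x = 1, y = 3, z = -5.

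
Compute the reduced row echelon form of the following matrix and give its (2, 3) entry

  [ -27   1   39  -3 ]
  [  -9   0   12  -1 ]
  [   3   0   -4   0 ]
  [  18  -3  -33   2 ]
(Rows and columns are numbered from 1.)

Multiply ρ1 by -1/27.
  [  1  -1/27  -13/9  1/9 ]
  [ -9      0     12   -1 ]
  [  3      0     -4    0 ]
  [ 18     -3    -33    2 ]
Add 9 times ρ1 to ρ2.
  [  1  -1/27  -13/9  1/9 ]
  [  0   -1/3     -1    0 ]
  [  3      0     -4    0 ]
  [ 18     -3    -33    2 ]
Subtract 3 times ρ1 from ρ3.
  [  1  -1/27  -13/9   1/9 ]
  [  0   -1/3     -1     0 ]
  [  0    1/9    1/3  -1/3 ]
  [ 18     -3    -33     2 ]
Subtract 18 times ρ1 from ρ4.
  [ 1  -1/27  -13/9   1/9 ]
  [ 0   -1/3     -1     0 ]
  [ 0    1/9    1/3  -1/3 ]
  [ 0   -7/3     -7     0 ]
Multiply ρ2 by -3.
  [ 1  -1/27  -13/9   1/9 ]
  [ 0      1      3     0 ]
  [ 0    1/9    1/3  -1/3 ]
  [ 0   -7/3     -7     0 ]
Subtract 1/9 times ρ2 from ρ3.
  [ 1  -1/27  -13/9   1/9 ]
  [ 0      1      3     0 ]
  [ 0      0      0  -1/3 ]
  [ 0   -7/3     -7     0 ]
Add 7/3 times ρ2 to ρ4.
  [ 1  -1/27  -13/9   1/9 ]
  [ 0      1      3     0 ]
  [ 0      0      0  -1/3 ]
  [ 0      0      0     0 ]
Multiply ρ3 by -3.
  [ 1  -1/27  -13/9  1/9 ]
  [ 0      1      3    0 ]
  [ 0      0      0    1 ]
  [ 0      0      0    0 ]
Subtract 1/9 times ρ3 from ρ1.
  [ 1  -1/27  -13/9  0 ]
  [ 0      1      3  0 ]
  [ 0      0      0  1 ]
  [ 0      0      0  0 ]
Add 1/27 times ρ2 to ρ1.
  [ 1  0  -4/3  0 ]
  [ 0  1     3  0 ]
  [ 0  0     0  1 ]
  [ 0  0     0  0 ]

3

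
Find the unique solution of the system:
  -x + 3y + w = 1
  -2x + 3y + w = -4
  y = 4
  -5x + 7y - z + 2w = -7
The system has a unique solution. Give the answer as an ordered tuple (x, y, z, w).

(5, 4, -2, -6)

Form the augmented matrix and row-reduce:
  [ -1  3   0  1  |   1 ]
  [ -2  3   0  1  |  -4 ]
  [  0  1   0  0  |   4 ]
  [ -5  7  -1  2  |  -7 ]
R1 -> -1·R1
R2 -> R2 + 2·R1
R4 -> R4 + 5·R1
R2 -> -1/3·R2
R3 -> R3 − R2
R4 -> R4 + 8·R2
R3 <=> R4
R3 -> -1·R3
R4 -> -3·R4
R3 -> R3 − 1/3·R4
R2 -> R2 − 1/3·R4
R1 -> R1 + R4
R1 -> R1 + 3·R2
Reading off the last column: x = 5, y = 4, z = -2, w = -6.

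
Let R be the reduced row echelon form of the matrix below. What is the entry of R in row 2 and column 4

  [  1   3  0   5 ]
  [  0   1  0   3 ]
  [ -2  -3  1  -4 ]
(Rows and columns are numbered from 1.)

R3 → R3 + 2·R1
  [ 1  3  0  5 ]
  [ 0  1  0  3 ]
  [ 0  3  1  6 ]
R3 → R3 − 3·R2
  [ 1  3  0   5 ]
  [ 0  1  0   3 ]
  [ 0  0  1  -3 ]
R1 → R1 − 3·R2
  [ 1  0  0  -4 ]
  [ 0  1  0   3 ]
  [ 0  0  1  -3 ]

3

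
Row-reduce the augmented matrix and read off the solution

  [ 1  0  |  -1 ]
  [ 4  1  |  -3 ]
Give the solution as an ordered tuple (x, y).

ρ2 ← ρ2 − 4·ρ1
  [ 1  0  |  -1 ]
  [ 0  1  |   1 ]
Reading off the last column: x = -1, y = 1.

(-1, 1)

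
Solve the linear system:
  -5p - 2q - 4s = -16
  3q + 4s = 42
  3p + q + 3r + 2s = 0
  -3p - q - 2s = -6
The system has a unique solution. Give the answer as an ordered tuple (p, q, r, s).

Form the augmented matrix and row-reduce:
  [ -5  -2  0  -4  |  -16 ]
  [  0   3  0   4  |   42 ]
  [  3   1  3   2  |    0 ]
  [ -3  -1  0  -2  |   -6 ]
R1 ← -1/5·R1
  [  1  2/5  0  4/5  |  16/5 ]
  [  0    3  0    4  |    42 ]
  [  3    1  3    2  |     0 ]
  [ -3   -1  0   -2  |    -6 ]
R3 ← R3 − 3·R1
  [  1   2/5  0   4/5  |   16/5 ]
  [  0     3  0     4  |     42 ]
  [  0  -1/5  3  -2/5  |  -48/5 ]
  [ -3    -1  0    -2  |     -6 ]
R4 ← R4 + 3·R1
  [ 1   2/5  0   4/5  |   16/5 ]
  [ 0     3  0     4  |     42 ]
  [ 0  -1/5  3  -2/5  |  -48/5 ]
  [ 0   1/5  0   2/5  |   18/5 ]
R2 ← 1/3·R2
  [ 1   2/5  0   4/5  |   16/5 ]
  [ 0     1  0   4/3  |     14 ]
  [ 0  -1/5  3  -2/5  |  -48/5 ]
  [ 0   1/5  0   2/5  |   18/5 ]
R3 ← R3 + 1/5·R2
  [ 1  2/5  0    4/5  |   16/5 ]
  [ 0    1  0    4/3  |     14 ]
  [ 0    0  3  -2/15  |  -34/5 ]
  [ 0  1/5  0    2/5  |   18/5 ]
R4 ← R4 − 1/5·R2
  [ 1  2/5  0    4/5  |   16/5 ]
  [ 0    1  0    4/3  |     14 ]
  [ 0    0  3  -2/15  |  -34/5 ]
  [ 0    0  0   2/15  |    4/5 ]
R3 ← 1/3·R3
  [ 1  2/5  0    4/5  |    16/5 ]
  [ 0    1  0    4/3  |      14 ]
  [ 0    0  1  -2/45  |  -34/15 ]
  [ 0    0  0   2/15  |     4/5 ]
R4 ← 15/2·R4
  [ 1  2/5  0    4/5  |    16/5 ]
  [ 0    1  0    4/3  |      14 ]
  [ 0    0  1  -2/45  |  -34/15 ]
  [ 0    0  0      1  |       6 ]
R3 ← R3 + 2/45·R4
  [ 1  2/5  0  4/5  |  16/5 ]
  [ 0    1  0  4/3  |    14 ]
  [ 0    0  1    0  |    -2 ]
  [ 0    0  0    1  |     6 ]
R2 ← R2 − 4/3·R4
  [ 1  2/5  0  4/5  |  16/5 ]
  [ 0    1  0    0  |     6 ]
  [ 0    0  1    0  |    -2 ]
  [ 0    0  0    1  |     6 ]
R1 ← R1 − 4/5·R4
  [ 1  2/5  0  0  |  -8/5 ]
  [ 0    1  0  0  |     6 ]
  [ 0    0  1  0  |    -2 ]
  [ 0    0  0  1  |     6 ]
R1 ← R1 − 2/5·R2
  [ 1  0  0  0  |  -4 ]
  [ 0  1  0  0  |   6 ]
  [ 0  0  1  0  |  -2 ]
  [ 0  0  0  1  |   6 ]
Reading off the last column: p = -4, q = 6, r = -2, s = 6.

(-4, 6, -2, 6)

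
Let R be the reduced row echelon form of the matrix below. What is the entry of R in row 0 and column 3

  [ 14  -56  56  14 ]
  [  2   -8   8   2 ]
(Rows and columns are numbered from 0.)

ρ1 → 1/14·ρ1
  [ 1  -4  4  1 ]
  [ 2  -8  8  2 ]
ρ2 → ρ2 − 2·ρ1
  [ 1  -4  4  1 ]
  [ 0   0  0  0 ]

1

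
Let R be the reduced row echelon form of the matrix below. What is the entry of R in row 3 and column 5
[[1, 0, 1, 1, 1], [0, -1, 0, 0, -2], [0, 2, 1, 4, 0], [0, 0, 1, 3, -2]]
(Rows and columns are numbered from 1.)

Multiply r2 by -1.
  [ 1  0  1  1   1 ]
  [ 0  1  0  0   2 ]
  [ 0  2  1  4   0 ]
  [ 0  0  1  3  -2 ]
Subtract 2 times r2 from r3.
  [ 1  0  1  1   1 ]
  [ 0  1  0  0   2 ]
  [ 0  0  1  4  -4 ]
  [ 0  0  1  3  -2 ]
Subtract r3 from r4.
  [ 1  0  1   1   1 ]
  [ 0  1  0   0   2 ]
  [ 0  0  1   4  -4 ]
  [ 0  0  0  -1   2 ]
Multiply r4 by -1.
  [ 1  0  1  1   1 ]
  [ 0  1  0  0   2 ]
  [ 0  0  1  4  -4 ]
  [ 0  0  0  1  -2 ]
Subtract 4 times r4 from r3.
  [ 1  0  1  1   1 ]
  [ 0  1  0  0   2 ]
  [ 0  0  1  0   4 ]
  [ 0  0  0  1  -2 ]
Subtract r4 from r1.
  [ 1  0  1  0   3 ]
  [ 0  1  0  0   2 ]
  [ 0  0  1  0   4 ]
  [ 0  0  0  1  -2 ]
Subtract r3 from r1.
  [ 1  0  0  0  -1 ]
  [ 0  1  0  0   2 ]
  [ 0  0  1  0   4 ]
  [ 0  0  0  1  -2 ]

4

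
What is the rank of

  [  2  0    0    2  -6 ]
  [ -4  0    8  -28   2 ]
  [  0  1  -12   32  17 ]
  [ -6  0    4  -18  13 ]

rank = 3

Multiply R1 by 1/2.
  [  1  0    0    1  -3 ]
  [ -4  0    8  -28   2 ]
  [  0  1  -12   32  17 ]
  [ -6  0    4  -18  13 ]
Add 4 times R1 to R2.
  [  1  0    0    1   -3 ]
  [  0  0    8  -24  -10 ]
  [  0  1  -12   32   17 ]
  [ -6  0    4  -18   13 ]
Add 6 times R1 to R4.
  [ 1  0    0    1   -3 ]
  [ 0  0    8  -24  -10 ]
  [ 0  1  -12   32   17 ]
  [ 0  0    4  -12   -5 ]
Swap R2 and R3.
  [ 1  0    0    1   -3 ]
  [ 0  1  -12   32   17 ]
  [ 0  0    8  -24  -10 ]
  [ 0  0    4  -12   -5 ]
Multiply R3 by 1/8.
  [ 1  0    0    1    -3 ]
  [ 0  1  -12   32    17 ]
  [ 0  0    1   -3  -5/4 ]
  [ 0  0    4  -12    -5 ]
Subtract 4 times R3 from R4.
  [ 1  0    0   1    -3 ]
  [ 0  1  -12  32    17 ]
  [ 0  0    1  -3  -5/4 ]
  [ 0  0    0   0     0 ]
Add 12 times R3 to R2.
  [ 1  0  0   1    -3 ]
  [ 0  1  0  -4     2 ]
  [ 0  0  1  -3  -5/4 ]
  [ 0  0  0   0     0 ]
The reduced form has 3 nonzero rows.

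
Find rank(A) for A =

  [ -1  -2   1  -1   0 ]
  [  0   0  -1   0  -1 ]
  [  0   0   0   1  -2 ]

rank = 3

Multiply ρ1 by -1.
Multiply ρ2 by -1.
Subtract ρ3 from ρ1.
Add ρ2 to ρ1.
The reduced form has 3 nonzero rows.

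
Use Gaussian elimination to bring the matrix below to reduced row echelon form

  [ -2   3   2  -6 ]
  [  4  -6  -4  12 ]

Multiply ρ1 by -1/2.
  [ 1  -3/2  -1   3 ]
  [ 4    -6  -4  12 ]
Subtract 4 times ρ1 from ρ2.
  [ 1  -3/2  -1  3 ]
  [ 0     0   0  0 ]

[[1, -3/2, -1, 3], [0, 0, 0, 0]]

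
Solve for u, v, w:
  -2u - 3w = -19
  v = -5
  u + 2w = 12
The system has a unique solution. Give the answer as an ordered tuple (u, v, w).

Form the augmented matrix and row-reduce:
  [ -2  0  -3  |  -19 ]
  [  0  1   0  |   -5 ]
  [  1  0   2  |   12 ]
R1 ← -1/2·R1
R3 ← R3 − R1
R3 ← 2·R3
R1 ← R1 − 3/2·R3
Reading off the last column: u = 2, v = -5, w = 5.

(2, -5, 5)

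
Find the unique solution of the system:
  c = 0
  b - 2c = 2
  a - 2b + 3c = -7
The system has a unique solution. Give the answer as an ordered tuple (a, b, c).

(-3, 2, 0)

Form the augmented matrix and row-reduce:
  [ 0   0   1  |   0 ]
  [ 0   1  -2  |   2 ]
  [ 1  -2   3  |  -7 ]
R1 <=> R3
  [ 1  -2   3  |  -7 ]
  [ 0   1  -2  |   2 ]
  [ 0   0   1  |   0 ]
R2 -> R2 + 2·R3
  [ 1  -2  3  |  -7 ]
  [ 0   1  0  |   2 ]
  [ 0   0  1  |   0 ]
R1 -> R1 − 3·R3
  [ 1  -2  0  |  -7 ]
  [ 0   1  0  |   2 ]
  [ 0   0  1  |   0 ]
R1 -> R1 + 2·R2
  [ 1  0  0  |  -3 ]
  [ 0  1  0  |   2 ]
  [ 0  0  1  |   0 ]
Reading off the last column: a = -3, b = 2, c = 0.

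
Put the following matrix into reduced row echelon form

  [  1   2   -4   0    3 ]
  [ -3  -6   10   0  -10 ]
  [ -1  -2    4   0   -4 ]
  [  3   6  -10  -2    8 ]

R2 → R2 + 3·R1
R3 → R3 + R1
R4 → R4 − 3·R1
R2 → -1/2·R2
R4 → R4 − 2·R2
R3 <=> R4
R3 → -1/2·R3
R4 → -1·R4
R3 → R3 − R4
R2 → R2 − 1/2·R4
R1 → R1 − 3·R4
R1 → R1 + 4·R2

[[1, 2, 0, 0, 0], [0, 0, 1, 0, 0], [0, 0, 0, 1, 0], [0, 0, 0, 0, 1]]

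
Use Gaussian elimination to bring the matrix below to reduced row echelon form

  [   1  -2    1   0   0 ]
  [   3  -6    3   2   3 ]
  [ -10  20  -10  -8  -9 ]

[[1, -2, 1, 0, 0], [0, 0, 0, 1, 0], [0, 0, 0, 0, 1]]

r2 -> r2 − 3·r1
  [   1  -2    1   0   0 ]
  [   0   0    0   2   3 ]
  [ -10  20  -10  -8  -9 ]
r3 -> r3 + 10·r1
  [ 1  -2  1   0   0 ]
  [ 0   0  0   2   3 ]
  [ 0   0  0  -8  -9 ]
r2 -> 1/2·r2
  [ 1  -2  1   0    0 ]
  [ 0   0  0   1  3/2 ]
  [ 0   0  0  -8   -9 ]
r3 -> r3 + 8·r2
  [ 1  -2  1  0    0 ]
  [ 0   0  0  1  3/2 ]
  [ 0   0  0  0    3 ]
r3 -> 1/3·r3
  [ 1  -2  1  0    0 ]
  [ 0   0  0  1  3/2 ]
  [ 0   0  0  0    1 ]
r2 -> r2 − 3/2·r3
  [ 1  -2  1  0  0 ]
  [ 0   0  0  1  0 ]
  [ 0   0  0  0  1 ]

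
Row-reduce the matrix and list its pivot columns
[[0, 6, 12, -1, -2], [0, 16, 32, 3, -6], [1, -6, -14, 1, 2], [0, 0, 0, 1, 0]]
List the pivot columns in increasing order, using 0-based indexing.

0, 1, 3, 4

R1 <-> R3
  [ 1  -6  -14   1   2 ]
  [ 0  16   32   3  -6 ]
  [ 0   6   12  -1  -2 ]
  [ 0   0    0   1   0 ]
R2 -> 1/16·R2
  [ 1  -6  -14     1     2 ]
  [ 0   1    2  3/16  -3/8 ]
  [ 0   6   12    -1    -2 ]
  [ 0   0    0     1     0 ]
R3 -> R3 − 6·R2
  [ 1  -6  -14      1     2 ]
  [ 0   1    2   3/16  -3/8 ]
  [ 0   0    0  -17/8   1/4 ]
  [ 0   0    0      1     0 ]
R3 -> -8/17·R3
  [ 1  -6  -14     1      2 ]
  [ 0   1    2  3/16   -3/8 ]
  [ 0   0    0     1  -2/17 ]
  [ 0   0    0     1      0 ]
R4 -> R4 − R3
  [ 1  -6  -14     1      2 ]
  [ 0   1    2  3/16   -3/8 ]
  [ 0   0    0     1  -2/17 ]
  [ 0   0    0     0   2/17 ]
R4 -> 17/2·R4
  [ 1  -6  -14     1      2 ]
  [ 0   1    2  3/16   -3/8 ]
  [ 0   0    0     1  -2/17 ]
  [ 0   0    0     0      1 ]
R3 -> R3 + 2/17·R4
  [ 1  -6  -14     1     2 ]
  [ 0   1    2  3/16  -3/8 ]
  [ 0   0    0     1     0 ]
  [ 0   0    0     0     1 ]
R2 -> R2 + 3/8·R4
  [ 1  -6  -14     1  2 ]
  [ 0   1    2  3/16  0 ]
  [ 0   0    0     1  0 ]
  [ 0   0    0     0  1 ]
R1 -> R1 − 2·R4
  [ 1  -6  -14     1  0 ]
  [ 0   1    2  3/16  0 ]
  [ 0   0    0     1  0 ]
  [ 0   0    0     0  1 ]
R2 -> R2 − 3/16·R3
  [ 1  -6  -14  1  0 ]
  [ 0   1    2  0  0 ]
  [ 0   0    0  1  0 ]
  [ 0   0    0  0  1 ]
R1 -> R1 − R3
  [ 1  -6  -14  0  0 ]
  [ 0   1    2  0  0 ]
  [ 0   0    0  1  0 ]
  [ 0   0    0  0  1 ]
R1 -> R1 + 6·R2
  [ 1  0  -2  0  0 ]
  [ 0  1   2  0  0 ]
  [ 0  0   0  1  0 ]
  [ 0  0   0  0  1 ]
Pivot columns are the columns containing a leading 1.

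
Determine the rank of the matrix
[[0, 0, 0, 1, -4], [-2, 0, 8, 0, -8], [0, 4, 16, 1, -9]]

R1 <-> R2
  [ -2  0   8  0  -8 ]
  [  0  0   0  1  -4 ]
  [  0  4  16  1  -9 ]
R1 := -1/2·R1
  [ 1  0  -4  0   4 ]
  [ 0  0   0  1  -4 ]
  [ 0  4  16  1  -9 ]
R2 <-> R3
  [ 1  0  -4  0   4 ]
  [ 0  4  16  1  -9 ]
  [ 0  0   0  1  -4 ]
R2 := 1/4·R2
  [ 1  0  -4    0     4 ]
  [ 0  1   4  1/4  -9/4 ]
  [ 0  0   0    1    -4 ]
R2 := R2 − 1/4·R3
  [ 1  0  -4  0     4 ]
  [ 0  1   4  0  -5/4 ]
  [ 0  0   0  1    -4 ]
The reduced form has 3 nonzero rows.

rank = 3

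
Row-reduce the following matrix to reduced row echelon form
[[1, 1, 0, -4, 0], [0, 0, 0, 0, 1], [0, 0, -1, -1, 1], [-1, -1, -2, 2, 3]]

Add r1 to r4.
  [ 1  1   0  -4  0 ]
  [ 0  0   0   0  1 ]
  [ 0  0  -1  -1  1 ]
  [ 0  0  -2  -2  3 ]
Swap r2 and r3.
  [ 1  1   0  -4  0 ]
  [ 0  0  -1  -1  1 ]
  [ 0  0   0   0  1 ]
  [ 0  0  -2  -2  3 ]
Multiply r2 by -1.
  [ 1  1   0  -4   0 ]
  [ 0  0   1   1  -1 ]
  [ 0  0   0   0   1 ]
  [ 0  0  -2  -2   3 ]
Add 2 times r2 to r4.
  [ 1  1  0  -4   0 ]
  [ 0  0  1   1  -1 ]
  [ 0  0  0   0   1 ]
  [ 0  0  0   0   1 ]
Subtract r3 from r4.
  [ 1  1  0  -4   0 ]
  [ 0  0  1   1  -1 ]
  [ 0  0  0   0   1 ]
  [ 0  0  0   0   0 ]
Add r3 to r2.
  [ 1  1  0  -4  0 ]
  [ 0  0  1   1  0 ]
  [ 0  0  0   0  1 ]
  [ 0  0  0   0  0 ]

[[1, 1, 0, -4, 0], [0, 0, 1, 1, 0], [0, 0, 0, 0, 1], [0, 0, 0, 0, 0]]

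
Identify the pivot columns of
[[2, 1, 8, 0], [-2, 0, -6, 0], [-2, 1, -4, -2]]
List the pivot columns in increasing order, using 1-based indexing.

R1 := 1/2·R1
  [  1  1/2   4   0 ]
  [ -2    0  -6   0 ]
  [ -2    1  -4  -2 ]
R2 := R2 + 2·R1
  [  1  1/2   4   0 ]
  [  0    1   2   0 ]
  [ -2    1  -4  -2 ]
R3 := R3 + 2·R1
  [ 1  1/2  4   0 ]
  [ 0    1  2   0 ]
  [ 0    2  4  -2 ]
R3 := R3 − 2·R2
  [ 1  1/2  4   0 ]
  [ 0    1  2   0 ]
  [ 0    0  0  -2 ]
R3 := -1/2·R3
  [ 1  1/2  4  0 ]
  [ 0    1  2  0 ]
  [ 0    0  0  1 ]
R1 := R1 − 1/2·R2
  [ 1  0  3  0 ]
  [ 0  1  2  0 ]
  [ 0  0  0  1 ]
Pivot columns are the columns containing a leading 1.

1, 2, 4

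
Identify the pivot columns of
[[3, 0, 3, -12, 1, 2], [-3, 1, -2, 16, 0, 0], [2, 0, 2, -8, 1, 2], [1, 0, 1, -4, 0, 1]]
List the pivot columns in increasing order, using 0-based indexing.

Multiply R1 by 1/3.
Add 3 times R1 to R2.
Subtract 2 times R1 from R3.
Subtract R1 from R4.
Multiply R3 by 3.
Add 1/3 times R3 to R4.
Subtract 2 times R4 from R3.
Subtract 2 times R4 from R2.
Subtract 2/3 times R4 from R1.
Subtract R3 from R2.
Subtract 1/3 times R3 from R1.
Pivot columns are the columns containing a leading 1.

0, 1, 4, 5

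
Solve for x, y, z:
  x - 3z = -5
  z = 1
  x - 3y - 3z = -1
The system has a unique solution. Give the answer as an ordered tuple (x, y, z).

Form the augmented matrix and row-reduce:
  [ 1   0  -3  |  -5 ]
  [ 0   0   1  |   1 ]
  [ 1  -3  -3  |  -1 ]
R3 → R3 − R1
  [ 1   0  -3  |  -5 ]
  [ 0   0   1  |   1 ]
  [ 0  -3   0  |   4 ]
R2 <=> R3
  [ 1   0  -3  |  -5 ]
  [ 0  -3   0  |   4 ]
  [ 0   0   1  |   1 ]
R2 → -1/3·R2
  [ 1  0  -3  |    -5 ]
  [ 0  1   0  |  -4/3 ]
  [ 0  0   1  |     1 ]
R1 → R1 + 3·R3
  [ 1  0  0  |    -2 ]
  [ 0  1  0  |  -4/3 ]
  [ 0  0  1  |     1 ]
Reading off the last column: x = -2, y = -4/3, z = 1.

(-2, -4/3, 1)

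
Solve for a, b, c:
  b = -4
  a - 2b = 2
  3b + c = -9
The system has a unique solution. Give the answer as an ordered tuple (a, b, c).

(-6, -4, 3)

Form the augmented matrix and row-reduce:
  [ 0   1  0  |  -4 ]
  [ 1  -2  0  |   2 ]
  [ 0   3  1  |  -9 ]
Swap r1 and r2.
  [ 1  -2  0  |   2 ]
  [ 0   1  0  |  -4 ]
  [ 0   3  1  |  -9 ]
Subtract 3 times r2 from r3.
  [ 1  -2  0  |   2 ]
  [ 0   1  0  |  -4 ]
  [ 0   0  1  |   3 ]
Add 2 times r2 to r1.
  [ 1  0  0  |  -6 ]
  [ 0  1  0  |  -4 ]
  [ 0  0  1  |   3 ]
Reading off the last column: a = -6, b = -4, c = 3.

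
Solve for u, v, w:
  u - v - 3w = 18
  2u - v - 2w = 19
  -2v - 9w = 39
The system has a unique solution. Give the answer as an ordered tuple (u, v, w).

Form the augmented matrix and row-reduce:
  [ 1  -1  -3  |  18 ]
  [ 2  -1  -2  |  19 ]
  [ 0  -2  -9  |  39 ]
R2 -> R2 − 2·R1
R3 -> R3 + 2·R2
R3 -> -1·R3
R2 -> R2 − 4·R3
R1 -> R1 + 3·R3
R1 -> R1 + R2
Reading off the last column: u = 6, v = 3, w = -5.

(6, 3, -5)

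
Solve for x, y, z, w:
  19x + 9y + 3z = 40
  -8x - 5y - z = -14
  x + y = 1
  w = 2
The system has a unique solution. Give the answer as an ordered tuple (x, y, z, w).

Form the augmented matrix and row-reduce:
  [ 19   9   3  0  |   40 ]
  [ -8  -5  -1  0  |  -14 ]
  [  1   1   0  0  |    1 ]
  [  0   0   0  1  |    2 ]
r1 := 1/19·r1
  [  1  9/19  3/19  0  |  40/19 ]
  [ -8    -5    -1  0  |    -14 ]
  [  1     1     0  0  |      1 ]
  [  0     0     0  1  |      2 ]
r2 := r2 + 8·r1
  [ 1    9/19  3/19  0  |  40/19 ]
  [ 0  -23/19  5/19  0  |  54/19 ]
  [ 1       1     0  0  |      1 ]
  [ 0       0     0  1  |      2 ]
r3 := r3 − r1
  [ 1    9/19   3/19  0  |   40/19 ]
  [ 0  -23/19   5/19  0  |   54/19 ]
  [ 0   10/19  -3/19  0  |  -21/19 ]
  [ 0       0      0  1  |       2 ]
r2 := -19/23·r2
  [ 1   9/19   3/19  0  |   40/19 ]
  [ 0      1  -5/23  0  |  -54/23 ]
  [ 0  10/19  -3/19  0  |  -21/19 ]
  [ 0      0      0  1  |       2 ]
r3 := r3 − 10/19·r2
  [ 1  9/19   3/19  0  |   40/19 ]
  [ 0     1  -5/23  0  |  -54/23 ]
  [ 0     0  -1/23  0  |    3/23 ]
  [ 0     0      0  1  |       2 ]
r3 := -23·r3
  [ 1  9/19   3/19  0  |   40/19 ]
  [ 0     1  -5/23  0  |  -54/23 ]
  [ 0     0      1  0  |      -3 ]
  [ 0     0      0  1  |       2 ]
r2 := r2 + 5/23·r3
  [ 1  9/19  3/19  0  |  40/19 ]
  [ 0     1     0  0  |     -3 ]
  [ 0     0     1  0  |     -3 ]
  [ 0     0     0  1  |      2 ]
r1 := r1 − 3/19·r3
  [ 1  9/19  0  0  |  49/19 ]
  [ 0     1  0  0  |     -3 ]
  [ 0     0  1  0  |     -3 ]
  [ 0     0  0  1  |      2 ]
r1 := r1 − 9/19·r2
  [ 1  0  0  0  |   4 ]
  [ 0  1  0  0  |  -3 ]
  [ 0  0  1  0  |  -3 ]
  [ 0  0  0  1  |   2 ]
Reading off the last column: x = 4, y = -3, z = -3, w = 2.

(4, -3, -3, 2)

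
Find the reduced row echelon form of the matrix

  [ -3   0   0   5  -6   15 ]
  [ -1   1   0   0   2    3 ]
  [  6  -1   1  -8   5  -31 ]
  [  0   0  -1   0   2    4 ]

[[1, 0, 0, 0, -3, 0], [0, 1, 0, 0, -1, 3], [0, 0, 1, 0, -2, -4], [0, 0, 0, 1, -3, 3]]

R1 ← -1/3·R1
  [  1   0   0  -5/3  2   -5 ]
  [ -1   1   0     0  2    3 ]
  [  6  -1   1    -8  5  -31 ]
  [  0   0  -1     0  2    4 ]
R2 ← R2 + R1
  [ 1   0   0  -5/3  2   -5 ]
  [ 0   1   0  -5/3  4   -2 ]
  [ 6  -1   1    -8  5  -31 ]
  [ 0   0  -1     0  2    4 ]
R3 ← R3 − 6·R1
  [ 1   0   0  -5/3   2  -5 ]
  [ 0   1   0  -5/3   4  -2 ]
  [ 0  -1   1     2  -7  -1 ]
  [ 0   0  -1     0   2   4 ]
R3 ← R3 + R2
  [ 1  0   0  -5/3   2  -5 ]
  [ 0  1   0  -5/3   4  -2 ]
  [ 0  0   1   1/3  -3  -3 ]
  [ 0  0  -1     0   2   4 ]
R4 ← R4 + R3
  [ 1  0  0  -5/3   2  -5 ]
  [ 0  1  0  -5/3   4  -2 ]
  [ 0  0  1   1/3  -3  -3 ]
  [ 0  0  0   1/3  -1   1 ]
R4 ← 3·R4
  [ 1  0  0  -5/3   2  -5 ]
  [ 0  1  0  -5/3   4  -2 ]
  [ 0  0  1   1/3  -3  -3 ]
  [ 0  0  0     1  -3   3 ]
R3 ← R3 − 1/3·R4
  [ 1  0  0  -5/3   2  -5 ]
  [ 0  1  0  -5/3   4  -2 ]
  [ 0  0  1     0  -2  -4 ]
  [ 0  0  0     1  -3   3 ]
R2 ← R2 + 5/3·R4
  [ 1  0  0  -5/3   2  -5 ]
  [ 0  1  0     0  -1   3 ]
  [ 0  0  1     0  -2  -4 ]
  [ 0  0  0     1  -3   3 ]
R1 ← R1 + 5/3·R4
  [ 1  0  0  0  -3   0 ]
  [ 0  1  0  0  -1   3 ]
  [ 0  0  1  0  -2  -4 ]
  [ 0  0  0  1  -3   3 ]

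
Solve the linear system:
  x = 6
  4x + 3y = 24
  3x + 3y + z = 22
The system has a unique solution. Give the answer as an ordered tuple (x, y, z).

(6, 0, 4)

Form the augmented matrix and row-reduce:
  [ 1  0  0  |   6 ]
  [ 4  3  0  |  24 ]
  [ 3  3  1  |  22 ]
r2 ← r2 − 4·r1
  [ 1  0  0  |   6 ]
  [ 0  3  0  |   0 ]
  [ 3  3  1  |  22 ]
r3 ← r3 − 3·r1
  [ 1  0  0  |  6 ]
  [ 0  3  0  |  0 ]
  [ 0  3  1  |  4 ]
r2 ← 1/3·r2
  [ 1  0  0  |  6 ]
  [ 0  1  0  |  0 ]
  [ 0  3  1  |  4 ]
r3 ← r3 − 3·r2
  [ 1  0  0  |  6 ]
  [ 0  1  0  |  0 ]
  [ 0  0  1  |  4 ]
Reading off the last column: x = 6, y = 0, z = 4.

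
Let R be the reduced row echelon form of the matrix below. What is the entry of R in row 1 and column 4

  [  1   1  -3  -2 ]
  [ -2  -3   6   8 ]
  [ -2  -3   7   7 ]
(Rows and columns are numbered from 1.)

R2 → R2 + 2·R1
  [  1   1  -3  -2 ]
  [  0  -1   0   4 ]
  [ -2  -3   7   7 ]
R3 → R3 + 2·R1
  [ 1   1  -3  -2 ]
  [ 0  -1   0   4 ]
  [ 0  -1   1   3 ]
R2 → -1·R2
  [ 1   1  -3  -2 ]
  [ 0   1   0  -4 ]
  [ 0  -1   1   3 ]
R3 → R3 + R2
  [ 1  1  -3  -2 ]
  [ 0  1   0  -4 ]
  [ 0  0   1  -1 ]
R1 → R1 + 3·R3
  [ 1  1  0  -5 ]
  [ 0  1  0  -4 ]
  [ 0  0  1  -1 ]
R1 → R1 − R2
  [ 1  0  0  -1 ]
  [ 0  1  0  -4 ]
  [ 0  0  1  -1 ]

-1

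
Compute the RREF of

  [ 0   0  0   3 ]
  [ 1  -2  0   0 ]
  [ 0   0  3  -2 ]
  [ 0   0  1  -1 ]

r1 <-> r2
  [ 1  -2  0   0 ]
  [ 0   0  0   3 ]
  [ 0   0  3  -2 ]
  [ 0   0  1  -1 ]
r2 <-> r3
  [ 1  -2  0   0 ]
  [ 0   0  3  -2 ]
  [ 0   0  0   3 ]
  [ 0   0  1  -1 ]
r2 -> 1/3·r2
  [ 1  -2  0     0 ]
  [ 0   0  1  -2/3 ]
  [ 0   0  0     3 ]
  [ 0   0  1    -1 ]
r4 -> r4 − r2
  [ 1  -2  0     0 ]
  [ 0   0  1  -2/3 ]
  [ 0   0  0     3 ]
  [ 0   0  0  -1/3 ]
r3 -> 1/3·r3
  [ 1  -2  0     0 ]
  [ 0   0  1  -2/3 ]
  [ 0   0  0     1 ]
  [ 0   0  0  -1/3 ]
r4 -> r4 + 1/3·r3
  [ 1  -2  0     0 ]
  [ 0   0  1  -2/3 ]
  [ 0   0  0     1 ]
  [ 0   0  0     0 ]
r2 -> r2 + 2/3·r3
  [ 1  -2  0  0 ]
  [ 0   0  1  0 ]
  [ 0   0  0  1 ]
  [ 0   0  0  0 ]

[[1, -2, 0, 0], [0, 0, 1, 0], [0, 0, 0, 1], [0, 0, 0, 0]]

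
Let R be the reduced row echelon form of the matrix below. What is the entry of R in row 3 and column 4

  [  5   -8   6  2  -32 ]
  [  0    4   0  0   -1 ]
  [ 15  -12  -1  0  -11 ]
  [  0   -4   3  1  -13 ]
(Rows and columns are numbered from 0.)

-2

R1 := 1/5·R1
  [  1  -8/5  6/5  2/5  -32/5 ]
  [  0     4    0    0     -1 ]
  [ 15   -12   -1    0    -11 ]
  [  0    -4    3    1    -13 ]
R3 := R3 − 15·R1
  [ 1  -8/5  6/5  2/5  -32/5 ]
  [ 0     4    0    0     -1 ]
  [ 0    12  -19   -6     85 ]
  [ 0    -4    3    1    -13 ]
R2 := 1/4·R2
  [ 1  -8/5  6/5  2/5  -32/5 ]
  [ 0     1    0    0   -1/4 ]
  [ 0    12  -19   -6     85 ]
  [ 0    -4    3    1    -13 ]
R3 := R3 − 12·R2
  [ 1  -8/5  6/5  2/5  -32/5 ]
  [ 0     1    0    0   -1/4 ]
  [ 0     0  -19   -6     88 ]
  [ 0    -4    3    1    -13 ]
R4 := R4 + 4·R2
  [ 1  -8/5  6/5  2/5  -32/5 ]
  [ 0     1    0    0   -1/4 ]
  [ 0     0  -19   -6     88 ]
  [ 0     0    3    1    -14 ]
R3 := -1/19·R3
  [ 1  -8/5  6/5   2/5   -32/5 ]
  [ 0     1    0     0    -1/4 ]
  [ 0     0    1  6/19  -88/19 ]
  [ 0     0    3     1     -14 ]
R4 := R4 − 3·R3
  [ 1  -8/5  6/5   2/5   -32/5 ]
  [ 0     1    0     0    -1/4 ]
  [ 0     0    1  6/19  -88/19 ]
  [ 0     0    0  1/19   -2/19 ]
R4 := 19·R4
  [ 1  -8/5  6/5   2/5   -32/5 ]
  [ 0     1    0     0    -1/4 ]
  [ 0     0    1  6/19  -88/19 ]
  [ 0     0    0     1      -2 ]
R3 := R3 − 6/19·R4
  [ 1  -8/5  6/5  2/5  -32/5 ]
  [ 0     1    0    0   -1/4 ]
  [ 0     0    1    0     -4 ]
  [ 0     0    0    1     -2 ]
R1 := R1 − 2/5·R4
  [ 1  -8/5  6/5  0  -28/5 ]
  [ 0     1    0  0   -1/4 ]
  [ 0     0    1  0     -4 ]
  [ 0     0    0  1     -2 ]
R1 := R1 − 6/5·R3
  [ 1  -8/5  0  0  -4/5 ]
  [ 0     1  0  0  -1/4 ]
  [ 0     0  1  0    -4 ]
  [ 0     0  0  1    -2 ]
R1 := R1 + 8/5·R2
  [ 1  0  0  0  -6/5 ]
  [ 0  1  0  0  -1/4 ]
  [ 0  0  1  0    -4 ]
  [ 0  0  0  1    -2 ]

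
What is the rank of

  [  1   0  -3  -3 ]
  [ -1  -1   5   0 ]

r2 := r2 + r1
  [ 1   0  -3  -3 ]
  [ 0  -1   2  -3 ]
r2 := -1·r2
  [ 1  0  -3  -3 ]
  [ 0  1  -2   3 ]
The reduced form has 2 nonzero rows.

rank = 2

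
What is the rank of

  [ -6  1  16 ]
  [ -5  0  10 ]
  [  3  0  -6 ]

Multiply R1 by -1/6.
  [  1  -1/6  -8/3 ]
  [ -5     0    10 ]
  [  3     0    -6 ]
Add 5 times R1 to R2.
  [ 1  -1/6   -8/3 ]
  [ 0  -5/6  -10/3 ]
  [ 3     0     -6 ]
Subtract 3 times R1 from R3.
  [ 1  -1/6   -8/3 ]
  [ 0  -5/6  -10/3 ]
  [ 0   1/2      2 ]
Multiply R2 by -6/5.
  [ 1  -1/6  -8/3 ]
  [ 0     1     4 ]
  [ 0   1/2     2 ]
Subtract 1/2 times R2 from R3.
  [ 1  -1/6  -8/3 ]
  [ 0     1     4 ]
  [ 0     0     0 ]
Add 1/6 times R2 to R1.
  [ 1  0  -2 ]
  [ 0  1   4 ]
  [ 0  0   0 ]
The reduced form has 2 nonzero rows.

rank = 2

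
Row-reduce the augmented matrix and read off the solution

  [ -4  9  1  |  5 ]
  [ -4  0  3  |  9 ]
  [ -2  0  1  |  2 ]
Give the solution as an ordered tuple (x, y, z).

R1 → -1/4·R1
  [  1  -9/4  -1/4  |  -5/4 ]
  [ -4     0     3  |     9 ]
  [ -2     0     1  |     2 ]
R2 → R2 + 4·R1
  [  1  -9/4  -1/4  |  -5/4 ]
  [  0    -9     2  |     4 ]
  [ -2     0     1  |     2 ]
R3 → R3 + 2·R1
  [ 1  -9/4  -1/4  |  -5/4 ]
  [ 0    -9     2  |     4 ]
  [ 0  -9/2   1/2  |  -1/2 ]
R2 → -1/9·R2
  [ 1  -9/4  -1/4  |  -5/4 ]
  [ 0     1  -2/9  |  -4/9 ]
  [ 0  -9/2   1/2  |  -1/2 ]
R3 → R3 + 9/2·R2
  [ 1  -9/4  -1/4  |  -5/4 ]
  [ 0     1  -2/9  |  -4/9 ]
  [ 0     0  -1/2  |  -5/2 ]
R3 → -2·R3
  [ 1  -9/4  -1/4  |  -5/4 ]
  [ 0     1  -2/9  |  -4/9 ]
  [ 0     0     1  |     5 ]
R2 → R2 + 2/9·R3
  [ 1  -9/4  -1/4  |  -5/4 ]
  [ 0     1     0  |   2/3 ]
  [ 0     0     1  |     5 ]
R1 → R1 + 1/4·R3
  [ 1  -9/4  0  |    0 ]
  [ 0     1  0  |  2/3 ]
  [ 0     0  1  |    5 ]
R1 → R1 + 9/4·R2
  [ 1  0  0  |  3/2 ]
  [ 0  1  0  |  2/3 ]
  [ 0  0  1  |    5 ]
Reading off the last column: x = 3/2, y = 2/3, z = 5.

(3/2, 2/3, 5)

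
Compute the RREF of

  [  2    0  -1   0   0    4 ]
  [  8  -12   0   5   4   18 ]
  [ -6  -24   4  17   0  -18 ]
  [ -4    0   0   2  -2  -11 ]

[[1, 0, 0, -1/2, 0, 3], [0, 1, 0, -3/4, 0, 1/3], [0, 0, 1, -1, 0, 2], [0, 0, 0, 0, 1, -1/2]]

R1 → 1/2·R1
  [  1    0  -1/2   0   0    2 ]
  [  8  -12     0   5   4   18 ]
  [ -6  -24     4  17   0  -18 ]
  [ -4    0     0   2  -2  -11 ]
R2 → R2 − 8·R1
  [  1    0  -1/2   0   0    2 ]
  [  0  -12     4   5   4    2 ]
  [ -6  -24     4  17   0  -18 ]
  [ -4    0     0   2  -2  -11 ]
R3 → R3 + 6·R1
  [  1    0  -1/2   0   0    2 ]
  [  0  -12     4   5   4    2 ]
  [  0  -24     1  17   0   -6 ]
  [ -4    0     0   2  -2  -11 ]
R4 → R4 + 4·R1
  [ 1    0  -1/2   0   0   2 ]
  [ 0  -12     4   5   4   2 ]
  [ 0  -24     1  17   0  -6 ]
  [ 0    0    -2   2  -2  -3 ]
R2 → -1/12·R2
  [ 1    0  -1/2      0     0     2 ]
  [ 0    1  -1/3  -5/12  -1/3  -1/6 ]
  [ 0  -24     1     17     0    -6 ]
  [ 0    0    -2      2    -2    -3 ]
R3 → R3 + 24·R2
  [ 1  0  -1/2      0     0     2 ]
  [ 0  1  -1/3  -5/12  -1/3  -1/6 ]
  [ 0  0    -7      7    -8   -10 ]
  [ 0  0    -2      2    -2    -3 ]
R3 → -1/7·R3
  [ 1  0  -1/2      0     0     2 ]
  [ 0  1  -1/3  -5/12  -1/3  -1/6 ]
  [ 0  0     1     -1   8/7  10/7 ]
  [ 0  0    -2      2    -2    -3 ]
R4 → R4 + 2·R3
  [ 1  0  -1/2      0     0     2 ]
  [ 0  1  -1/3  -5/12  -1/3  -1/6 ]
  [ 0  0     1     -1   8/7  10/7 ]
  [ 0  0     0      0   2/7  -1/7 ]
R4 → 7/2·R4
  [ 1  0  -1/2      0     0     2 ]
  [ 0  1  -1/3  -5/12  -1/3  -1/6 ]
  [ 0  0     1     -1   8/7  10/7 ]
  [ 0  0     0      0     1  -1/2 ]
R3 → R3 − 8/7·R4
  [ 1  0  -1/2      0     0     2 ]
  [ 0  1  -1/3  -5/12  -1/3  -1/6 ]
  [ 0  0     1     -1     0     2 ]
  [ 0  0     0      0     1  -1/2 ]
R2 → R2 + 1/3·R4
  [ 1  0  -1/2      0  0     2 ]
  [ 0  1  -1/3  -5/12  0  -1/3 ]
  [ 0  0     1     -1  0     2 ]
  [ 0  0     0      0  1  -1/2 ]
R2 → R2 + 1/3·R3
  [ 1  0  -1/2     0  0     2 ]
  [ 0  1     0  -3/4  0   1/3 ]
  [ 0  0     1    -1  0     2 ]
  [ 0  0     0     0  1  -1/2 ]
R1 → R1 + 1/2·R3
  [ 1  0  0  -1/2  0     3 ]
  [ 0  1  0  -3/4  0   1/3 ]
  [ 0  0  1    -1  0     2 ]
  [ 0  0  0     0  1  -1/2 ]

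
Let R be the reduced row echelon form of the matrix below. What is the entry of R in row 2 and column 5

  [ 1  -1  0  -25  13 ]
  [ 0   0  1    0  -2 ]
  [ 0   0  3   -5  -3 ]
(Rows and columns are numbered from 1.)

-2

R3 := R3 − 3·R2
  [ 1  -1  0  -25  13 ]
  [ 0   0  1    0  -2 ]
  [ 0   0  0   -5   3 ]
R3 := -1/5·R3
  [ 1  -1  0  -25    13 ]
  [ 0   0  1    0    -2 ]
  [ 0   0  0    1  -3/5 ]
R1 := R1 + 25·R3
  [ 1  -1  0  0    -2 ]
  [ 0   0  1  0    -2 ]
  [ 0   0  0  1  -3/5 ]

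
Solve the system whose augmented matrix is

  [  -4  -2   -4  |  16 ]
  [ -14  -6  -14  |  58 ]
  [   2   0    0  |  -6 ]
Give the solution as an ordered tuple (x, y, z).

(-3, 2, -2)

r1 ← -1/4·r1
  [   1  1/2    1  |  -4 ]
  [ -14   -6  -14  |  58 ]
  [   2    0    0  |  -6 ]
r2 ← r2 + 14·r1
  [ 1  1/2  1  |  -4 ]
  [ 0    1  0  |   2 ]
  [ 2    0  0  |  -6 ]
r3 ← r3 − 2·r1
  [ 1  1/2   1  |  -4 ]
  [ 0    1   0  |   2 ]
  [ 0   -1  -2  |   2 ]
r3 ← r3 + r2
  [ 1  1/2   1  |  -4 ]
  [ 0    1   0  |   2 ]
  [ 0    0  -2  |   4 ]
r3 ← -1/2·r3
  [ 1  1/2  1  |  -4 ]
  [ 0    1  0  |   2 ]
  [ 0    0  1  |  -2 ]
r1 ← r1 − r3
  [ 1  1/2  0  |  -2 ]
  [ 0    1  0  |   2 ]
  [ 0    0  1  |  -2 ]
r1 ← r1 − 1/2·r2
  [ 1  0  0  |  -3 ]
  [ 0  1  0  |   2 ]
  [ 0  0  1  |  -2 ]
Reading off the last column: x = -3, y = 2, z = -2.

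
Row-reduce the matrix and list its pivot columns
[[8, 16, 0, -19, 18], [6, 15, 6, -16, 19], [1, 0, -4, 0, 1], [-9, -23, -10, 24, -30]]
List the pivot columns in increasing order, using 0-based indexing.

r1 := 1/8·r1
  [  1    2    0  -19/8  9/4 ]
  [  6   15    6    -16   19 ]
  [  1    0   -4      0    1 ]
  [ -9  -23  -10     24  -30 ]
r2 := r2 − 6·r1
  [  1    2    0  -19/8   9/4 ]
  [  0    3    6   -7/4  11/2 ]
  [  1    0   -4      0     1 ]
  [ -9  -23  -10     24   -30 ]
r3 := r3 − r1
  [  1    2    0  -19/8   9/4 ]
  [  0    3    6   -7/4  11/2 ]
  [  0   -2   -4   19/8  -5/4 ]
  [ -9  -23  -10     24   -30 ]
r4 := r4 + 9·r1
  [ 1   2    0  -19/8    9/4 ]
  [ 0   3    6   -7/4   11/2 ]
  [ 0  -2   -4   19/8   -5/4 ]
  [ 0  -5  -10   21/8  -39/4 ]
r2 := 1/3·r2
  [ 1   2    0  -19/8    9/4 ]
  [ 0   1    2  -7/12   11/6 ]
  [ 0  -2   -4   19/8   -5/4 ]
  [ 0  -5  -10   21/8  -39/4 ]
r3 := r3 + 2·r2
  [ 1   2    0  -19/8    9/4 ]
  [ 0   1    2  -7/12   11/6 ]
  [ 0   0    0  29/24  29/12 ]
  [ 0  -5  -10   21/8  -39/4 ]
r4 := r4 + 5·r2
  [ 1  2  0  -19/8    9/4 ]
  [ 0  1  2  -7/12   11/6 ]
  [ 0  0  0  29/24  29/12 ]
  [ 0  0  0  -7/24  -7/12 ]
r3 := 24/29·r3
  [ 1  2  0  -19/8    9/4 ]
  [ 0  1  2  -7/12   11/6 ]
  [ 0  0  0      1      2 ]
  [ 0  0  0  -7/24  -7/12 ]
r4 := r4 + 7/24·r3
  [ 1  2  0  -19/8   9/4 ]
  [ 0  1  2  -7/12  11/6 ]
  [ 0  0  0      1     2 ]
  [ 0  0  0      0     0 ]
r2 := r2 + 7/12·r3
  [ 1  2  0  -19/8  9/4 ]
  [ 0  1  2      0    3 ]
  [ 0  0  0      1    2 ]
  [ 0  0  0      0    0 ]
r1 := r1 + 19/8·r3
  [ 1  2  0  0  7 ]
  [ 0  1  2  0  3 ]
  [ 0  0  0  1  2 ]
  [ 0  0  0  0  0 ]
r1 := r1 − 2·r2
  [ 1  0  -4  0  1 ]
  [ 0  1   2  0  3 ]
  [ 0  0   0  1  2 ]
  [ 0  0   0  0  0 ]
Pivot columns are the columns containing a leading 1.

0, 1, 3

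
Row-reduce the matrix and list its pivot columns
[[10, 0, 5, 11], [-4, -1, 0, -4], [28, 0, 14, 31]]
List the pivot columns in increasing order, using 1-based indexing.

Multiply R1 by 1/10.
  [  1   0  1/2  11/10 ]
  [ -4  -1    0     -4 ]
  [ 28   0   14     31 ]
Add 4 times R1 to R2.
  [  1   0  1/2  11/10 ]
  [  0  -1    2    2/5 ]
  [ 28   0   14     31 ]
Subtract 28 times R1 from R3.
  [ 1   0  1/2  11/10 ]
  [ 0  -1    2    2/5 ]
  [ 0   0    0    1/5 ]
Multiply R2 by -1.
  [ 1  0  1/2  11/10 ]
  [ 0  1   -2   -2/5 ]
  [ 0  0    0    1/5 ]
Multiply R3 by 5.
  [ 1  0  1/2  11/10 ]
  [ 0  1   -2   -2/5 ]
  [ 0  0    0      1 ]
Add 2/5 times R3 to R2.
  [ 1  0  1/2  11/10 ]
  [ 0  1   -2      0 ]
  [ 0  0    0      1 ]
Subtract 11/10 times R3 from R1.
  [ 1  0  1/2  0 ]
  [ 0  1   -2  0 ]
  [ 0  0    0  1 ]
Pivot columns are the columns containing a leading 1.

1, 2, 4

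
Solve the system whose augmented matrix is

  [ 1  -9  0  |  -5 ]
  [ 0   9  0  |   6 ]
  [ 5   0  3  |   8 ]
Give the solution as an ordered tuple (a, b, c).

r3 ← r3 − 5·r1
  [ 1  -9  0  |  -5 ]
  [ 0   9  0  |   6 ]
  [ 0  45  3  |  33 ]
r2 ← 1/9·r2
  [ 1  -9  0  |   -5 ]
  [ 0   1  0  |  2/3 ]
  [ 0  45  3  |   33 ]
r3 ← r3 − 45·r2
  [ 1  -9  0  |   -5 ]
  [ 0   1  0  |  2/3 ]
  [ 0   0  3  |    3 ]
r3 ← 1/3·r3
  [ 1  -9  0  |   -5 ]
  [ 0   1  0  |  2/3 ]
  [ 0   0  1  |    1 ]
r1 ← r1 + 9·r2
  [ 1  0  0  |    1 ]
  [ 0  1  0  |  2/3 ]
  [ 0  0  1  |    1 ]
Reading off the last column: a = 1, b = 2/3, c = 1.

(1, 2/3, 1)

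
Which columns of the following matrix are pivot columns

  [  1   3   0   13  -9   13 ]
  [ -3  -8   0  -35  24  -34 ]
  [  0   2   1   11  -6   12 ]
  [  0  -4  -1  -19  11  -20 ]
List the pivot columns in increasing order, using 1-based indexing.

R2 -> R2 + 3·R1
  [ 1   3   0   13  -9   13 ]
  [ 0   1   0    4  -3    5 ]
  [ 0   2   1   11  -6   12 ]
  [ 0  -4  -1  -19  11  -20 ]
R3 -> R3 − 2·R2
  [ 1   3   0   13  -9   13 ]
  [ 0   1   0    4  -3    5 ]
  [ 0   0   1    3   0    2 ]
  [ 0  -4  -1  -19  11  -20 ]
R4 -> R4 + 4·R2
  [ 1  3   0  13  -9  13 ]
  [ 0  1   0   4  -3   5 ]
  [ 0  0   1   3   0   2 ]
  [ 0  0  -1  -3  -1   0 ]
R4 -> R4 + R3
  [ 1  3  0  13  -9  13 ]
  [ 0  1  0   4  -3   5 ]
  [ 0  0  1   3   0   2 ]
  [ 0  0  0   0  -1   2 ]
R4 -> -1·R4
  [ 1  3  0  13  -9  13 ]
  [ 0  1  0   4  -3   5 ]
  [ 0  0  1   3   0   2 ]
  [ 0  0  0   0   1  -2 ]
R2 -> R2 + 3·R4
  [ 1  3  0  13  -9  13 ]
  [ 0  1  0   4   0  -1 ]
  [ 0  0  1   3   0   2 ]
  [ 0  0  0   0   1  -2 ]
R1 -> R1 + 9·R4
  [ 1  3  0  13  0  -5 ]
  [ 0  1  0   4  0  -1 ]
  [ 0  0  1   3  0   2 ]
  [ 0  0  0   0  1  -2 ]
R1 -> R1 − 3·R2
  [ 1  0  0  1  0  -2 ]
  [ 0  1  0  4  0  -1 ]
  [ 0  0  1  3  0   2 ]
  [ 0  0  0  0  1  -2 ]
Pivot columns are the columns containing a leading 1.

1, 2, 3, 5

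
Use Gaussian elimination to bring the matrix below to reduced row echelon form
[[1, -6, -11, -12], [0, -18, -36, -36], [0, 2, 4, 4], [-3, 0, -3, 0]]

[[1, 0, 1, 0], [0, 1, 2, 2], [0, 0, 0, 0], [0, 0, 0, 0]]

Add 3 times R1 to R4.
  [ 1   -6  -11  -12 ]
  [ 0  -18  -36  -36 ]
  [ 0    2    4    4 ]
  [ 0  -18  -36  -36 ]
Multiply R2 by -1/18.
  [ 1   -6  -11  -12 ]
  [ 0    1    2    2 ]
  [ 0    2    4    4 ]
  [ 0  -18  -36  -36 ]
Subtract 2 times R2 from R3.
  [ 1   -6  -11  -12 ]
  [ 0    1    2    2 ]
  [ 0    0    0    0 ]
  [ 0  -18  -36  -36 ]
Add 18 times R2 to R4.
  [ 1  -6  -11  -12 ]
  [ 0   1    2    2 ]
  [ 0   0    0    0 ]
  [ 0   0    0    0 ]
Add 6 times R2 to R1.
  [ 1  0  1  0 ]
  [ 0  1  2  2 ]
  [ 0  0  0  0 ]
  [ 0  0  0  0 ]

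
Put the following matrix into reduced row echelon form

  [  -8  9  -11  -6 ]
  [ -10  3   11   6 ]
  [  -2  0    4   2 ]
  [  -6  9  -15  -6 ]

[[1, 0, -2, 0], [0, 1, -3, 0], [0, 0, 0, 1], [0, 0, 0, 0]]

Multiply R1 by -1/8.
Add 10 times R1 to R2.
Add 2 times R1 to R3.
Add 6 times R1 to R4.
Multiply R2 by -4/33.
Add 9/4 times R2 to R3.
Subtract 9/4 times R2 from R4.
Multiply R3 by -11/2.
Subtract 24/11 times R3 from R4.
Add 18/11 times R3 to R2.
Subtract 3/4 times R3 from R1.
Add 9/8 times R2 to R1.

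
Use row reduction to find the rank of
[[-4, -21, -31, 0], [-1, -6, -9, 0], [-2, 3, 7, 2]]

ρ1 ← -1/4·ρ1
ρ2 ← ρ2 + ρ1
ρ3 ← ρ3 + 2·ρ1
ρ2 ← -4/3·ρ2
ρ3 ← ρ3 − 27/2·ρ2
ρ3 ← 1/2·ρ3
ρ1 ← ρ1 − 21/4·ρ2
The reduced form has 3 nonzero rows.

rank = 3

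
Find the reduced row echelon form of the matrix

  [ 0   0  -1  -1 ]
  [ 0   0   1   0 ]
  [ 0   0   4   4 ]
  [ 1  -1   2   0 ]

R1 ↔ R4
  [ 1  -1   2   0 ]
  [ 0   0   1   0 ]
  [ 0   0   4   4 ]
  [ 0   0  -1  -1 ]
R3 := R3 − 4·R2
  [ 1  -1   2   0 ]
  [ 0   0   1   0 ]
  [ 0   0   0   4 ]
  [ 0   0  -1  -1 ]
R4 := R4 + R2
  [ 1  -1  2   0 ]
  [ 0   0  1   0 ]
  [ 0   0  0   4 ]
  [ 0   0  0  -1 ]
R3 := 1/4·R3
  [ 1  -1  2   0 ]
  [ 0   0  1   0 ]
  [ 0   0  0   1 ]
  [ 0   0  0  -1 ]
R4 := R4 + R3
  [ 1  -1  2  0 ]
  [ 0   0  1  0 ]
  [ 0   0  0  1 ]
  [ 0   0  0  0 ]
R1 := R1 − 2·R2
  [ 1  -1  0  0 ]
  [ 0   0  1  0 ]
  [ 0   0  0  1 ]
  [ 0   0  0  0 ]

[[1, -1, 0, 0], [0, 0, 1, 0], [0, 0, 0, 1], [0, 0, 0, 0]]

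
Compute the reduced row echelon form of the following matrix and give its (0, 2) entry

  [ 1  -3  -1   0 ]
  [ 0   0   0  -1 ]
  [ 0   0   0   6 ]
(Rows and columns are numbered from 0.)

R2 ← -1·R2
  [ 1  -3  -1  0 ]
  [ 0   0   0  1 ]
  [ 0   0   0  6 ]
R3 ← R3 − 6·R2
  [ 1  -3  -1  0 ]
  [ 0   0   0  1 ]
  [ 0   0   0  0 ]

-1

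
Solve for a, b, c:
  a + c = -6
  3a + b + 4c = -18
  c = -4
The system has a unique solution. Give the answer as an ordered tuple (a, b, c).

(-2, 4, -4)

Form the augmented matrix and row-reduce:
  [ 1  0  1  |   -6 ]
  [ 3  1  4  |  -18 ]
  [ 0  0  1  |   -4 ]
ρ2 → ρ2 − 3·ρ1
  [ 1  0  1  |  -6 ]
  [ 0  1  1  |   0 ]
  [ 0  0  1  |  -4 ]
ρ2 → ρ2 − ρ3
  [ 1  0  1  |  -6 ]
  [ 0  1  0  |   4 ]
  [ 0  0  1  |  -4 ]
ρ1 → ρ1 − ρ3
  [ 1  0  0  |  -2 ]
  [ 0  1  0  |   4 ]
  [ 0  0  1  |  -4 ]
Reading off the last column: a = -2, b = 4, c = -4.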